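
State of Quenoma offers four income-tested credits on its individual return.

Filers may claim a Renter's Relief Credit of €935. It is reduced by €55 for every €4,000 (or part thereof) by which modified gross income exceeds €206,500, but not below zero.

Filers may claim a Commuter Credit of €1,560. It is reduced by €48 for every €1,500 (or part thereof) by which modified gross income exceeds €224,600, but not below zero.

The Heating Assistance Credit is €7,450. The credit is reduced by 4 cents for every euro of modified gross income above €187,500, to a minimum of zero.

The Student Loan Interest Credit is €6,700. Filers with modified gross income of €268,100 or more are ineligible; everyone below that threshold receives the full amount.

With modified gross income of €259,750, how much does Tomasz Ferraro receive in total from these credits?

Renter's Relief Credit: income exceeds €206,500 by €53,250, which is 14 full-or-partial €4,000 increments; reduction = 14 × €55 = €770, leaving €165.
Commuter Credit: income exceeds €224,600 by €35,150, which is 24 full-or-partial €1,500 increments; reduction = 24 × €48 = €1,152, leaving €408.
Heating Assistance Credit: 4% of the €72,250 excess over €187,500 is €2,890; credit = €7,450 − €2,890 = €4,560.
Student Loan Interest Credit: €259,750 is below the €268,100 cutoff, so the full €6,700 applies.
Total: €165 + €408 + €4,560 + €6,700 = €11,833.

€11,833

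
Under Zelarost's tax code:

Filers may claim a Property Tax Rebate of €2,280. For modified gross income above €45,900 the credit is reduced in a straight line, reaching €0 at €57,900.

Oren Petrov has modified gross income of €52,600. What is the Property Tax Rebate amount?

€1,007

Property Tax Rebate: €52,600 is €6,700 into a €12,000 phase-out range, leaving 5,300/12,000 of the credit: €2,280 × 5,300/12,000 = €1,007.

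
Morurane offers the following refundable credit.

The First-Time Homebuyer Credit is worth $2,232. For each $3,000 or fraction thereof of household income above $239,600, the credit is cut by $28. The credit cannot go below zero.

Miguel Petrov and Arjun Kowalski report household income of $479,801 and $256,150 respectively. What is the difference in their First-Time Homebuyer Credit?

Miguel ($479,801): First-Time Homebuyer Credit: income exceeds $239,600 by $240,201 → 81 increments × $28 = $2,268 ≥ base, so the credit is $0.
Arjun ($256,150): First-Time Homebuyer Credit: income exceeds $239,600 by $16,550, which is 6 full-or-partial $3,000 increments; reduction = 6 × $28 = $168, leaving $2,064.
Difference: |$0 − $2,064| = $2,064.

$2,064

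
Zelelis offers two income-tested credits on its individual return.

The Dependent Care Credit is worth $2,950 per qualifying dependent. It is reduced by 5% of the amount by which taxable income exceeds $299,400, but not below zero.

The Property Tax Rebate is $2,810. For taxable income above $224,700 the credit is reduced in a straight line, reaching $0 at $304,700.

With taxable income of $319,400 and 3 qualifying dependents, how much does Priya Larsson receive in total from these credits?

Dependent Care Credit: base = 3 × $2,950 = $8,850. 5% of the $20,000 excess over $299,400 is $1,000; credit = $8,850 − $1,000 = $7,850.
Property Tax Rebate: $319,400 is at or above $304,700, so the credit is $0.
Total: $7,850 + $0 = $7,850.

$7,850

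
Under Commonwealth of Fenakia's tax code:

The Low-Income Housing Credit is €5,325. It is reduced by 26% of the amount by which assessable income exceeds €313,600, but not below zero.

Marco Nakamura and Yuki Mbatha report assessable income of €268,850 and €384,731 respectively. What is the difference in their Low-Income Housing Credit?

Marco (€268,850): Low-Income Housing Credit: €268,850 is at or below the €313,600 threshold, so the full €5,325 applies.
Yuki (€384,731): Low-Income Housing Credit: 26% of the €71,131 excess over €313,600 is €18,494.06 ≥ base, so the credit is €0.
Difference: |€5,325 − €0| = €5,325.

€5,325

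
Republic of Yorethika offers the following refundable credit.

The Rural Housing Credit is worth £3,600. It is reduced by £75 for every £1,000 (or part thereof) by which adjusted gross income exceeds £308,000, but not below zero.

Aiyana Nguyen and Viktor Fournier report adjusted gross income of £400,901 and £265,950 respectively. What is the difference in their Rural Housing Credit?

£3,600

Aiyana (£400,901): Rural Housing Credit: income exceeds £308,000 by £92,901 → 93 increments × £75 = £6,975 ≥ base, so the credit is £0.
Viktor (£265,950): Rural Housing Credit: £265,950 is at or below the £308,000 threshold, so the full £3,600 applies.
Difference: |£0 − £3,600| = £3,600.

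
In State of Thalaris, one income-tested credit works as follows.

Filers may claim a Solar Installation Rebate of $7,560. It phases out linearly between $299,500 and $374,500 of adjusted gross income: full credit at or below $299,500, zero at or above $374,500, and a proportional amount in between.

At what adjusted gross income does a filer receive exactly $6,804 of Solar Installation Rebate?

$6,804 is 6,804/7,560 of the full $7,560, so 756/7,560 of the $75,000 range has been used: income = $299,500 + $75,000 × 756/7,560 = $307,000.

$307,000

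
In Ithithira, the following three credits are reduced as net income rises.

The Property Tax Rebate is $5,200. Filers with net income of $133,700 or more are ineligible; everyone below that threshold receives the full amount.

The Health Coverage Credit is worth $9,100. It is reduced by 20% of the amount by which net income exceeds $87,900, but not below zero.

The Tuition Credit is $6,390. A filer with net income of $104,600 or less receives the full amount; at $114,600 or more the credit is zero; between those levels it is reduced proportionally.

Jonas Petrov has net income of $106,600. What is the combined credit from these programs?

Property Tax Rebate: $106,600 is below the $133,700 cutoff, so the full $5,200 applies.
Health Coverage Credit: 20% of the $18,700 excess over $87,900 is $3,740; credit = $9,100 − $3,740 = $5,360.
Tuition Credit: $106,600 is $2,000 into a $10,000 phase-out range, leaving 8,000/10,000 of the credit: $6,390 × 8,000/10,000 = $5,112.
Total: $5,200 + $5,360 + $5,112 = $15,672.

$15,672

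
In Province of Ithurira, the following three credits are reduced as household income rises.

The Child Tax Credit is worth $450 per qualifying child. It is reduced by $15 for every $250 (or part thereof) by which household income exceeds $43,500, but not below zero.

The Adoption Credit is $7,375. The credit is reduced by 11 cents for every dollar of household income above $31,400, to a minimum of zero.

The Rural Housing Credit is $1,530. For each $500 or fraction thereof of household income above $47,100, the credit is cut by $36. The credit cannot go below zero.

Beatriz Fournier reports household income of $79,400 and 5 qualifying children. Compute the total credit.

$2,185

Child Tax Credit: base = 5 × $450 = $2,250. income exceeds $43,500 by $35,900, which is 144 full-or-partial $250 increments; reduction = 144 × $15 = $2,160, leaving $90.
Adoption Credit: 11% of the $48,000 excess over $31,400 is $5,280; credit = $7,375 − $5,280 = $2,095.
Rural Housing Credit: income exceeds $47,100 by $32,300 → 65 increments × $36 = $2,340 ≥ base, so the credit is $0.
Total: $90 + $2,095 + $0 = $2,185.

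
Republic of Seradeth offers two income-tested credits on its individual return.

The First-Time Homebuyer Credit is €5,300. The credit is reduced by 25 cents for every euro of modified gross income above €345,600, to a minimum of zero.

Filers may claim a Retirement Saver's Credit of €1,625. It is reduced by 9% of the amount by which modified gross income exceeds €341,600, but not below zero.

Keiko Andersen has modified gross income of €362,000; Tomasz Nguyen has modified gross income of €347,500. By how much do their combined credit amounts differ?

€4,719

Keiko (€362,000): First-Time Homebuyer Credit: 25% of the €16,400 excess over €345,600 is €4,100; credit = €5,300 − €4,100 = €1,200. Retirement Saver's Credit: 9% of the €20,400 excess over €341,600 is €1,836 ≥ base, so the credit is €0. total €1,200 + €0 = €1,200
Tomasz (€347,500): First-Time Homebuyer Credit: 25% of the €1,900 excess over €345,600 is €475; credit = €5,300 − €475 = €4,825. Retirement Saver's Credit: 9% of the €5,900 excess over €341,600 is €531; credit = €1,625 − €531 = €1,094. total €4,825 + €1,094 = €5,919
Difference: |€1,200 − €5,919| = €4,719.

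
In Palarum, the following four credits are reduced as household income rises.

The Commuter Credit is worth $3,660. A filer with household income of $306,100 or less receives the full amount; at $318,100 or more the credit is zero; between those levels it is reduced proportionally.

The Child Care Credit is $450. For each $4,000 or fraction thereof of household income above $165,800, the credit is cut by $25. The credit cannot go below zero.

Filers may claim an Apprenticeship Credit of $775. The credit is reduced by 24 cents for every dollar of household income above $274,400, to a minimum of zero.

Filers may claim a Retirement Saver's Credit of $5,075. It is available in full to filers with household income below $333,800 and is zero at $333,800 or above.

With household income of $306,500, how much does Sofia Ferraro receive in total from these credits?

Commuter Credit: $306,500 is $400 into a $12,000 phase-out range, leaving 11,600/12,000 of the credit: $3,660 × 11,600/12,000 = $3,538.
Child Care Credit: income exceeds $165,800 by $140,700 → 36 increments × $25 = $900 ≥ base, so the credit is $0.
Apprenticeship Credit: 24% of the $32,100 excess over $274,400 is $7,704 ≥ base, so the credit is $0.
Retirement Saver's Credit: $306,500 is below the $333,800 cutoff, so the full $5,075 applies.
Total: $3,538 + $0 + $0 + $5,075 = $8,613.

$8,613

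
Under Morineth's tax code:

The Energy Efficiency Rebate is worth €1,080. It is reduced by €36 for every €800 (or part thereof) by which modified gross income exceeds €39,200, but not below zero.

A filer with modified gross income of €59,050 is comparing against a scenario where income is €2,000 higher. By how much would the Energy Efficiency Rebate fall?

At €59,050 — income exceeds €39,200 by €19,850, which is 25 full-or-partial €800 increments; reduction = 25 × €36 = €900, leaving €180.
At €61,050 — income exceeds €39,200 by €21,850, which is 28 full-or-partial €800 increments; reduction = 28 × €36 = €1,008, leaving €72.
Lost: €180 − €72 = €108.

€108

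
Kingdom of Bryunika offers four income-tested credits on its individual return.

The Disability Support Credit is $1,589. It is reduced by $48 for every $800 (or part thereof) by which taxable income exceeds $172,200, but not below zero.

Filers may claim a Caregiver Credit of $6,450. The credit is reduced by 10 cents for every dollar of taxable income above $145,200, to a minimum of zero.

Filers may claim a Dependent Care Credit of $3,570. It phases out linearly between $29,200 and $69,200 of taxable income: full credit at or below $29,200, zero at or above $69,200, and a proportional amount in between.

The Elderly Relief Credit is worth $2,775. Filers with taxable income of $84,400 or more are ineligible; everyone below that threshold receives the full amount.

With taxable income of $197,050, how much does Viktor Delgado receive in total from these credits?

$1,318

Disability Support Credit: income exceeds $172,200 by $24,850, which is 32 full-or-partial $800 increments; reduction = 32 × $48 = $1,536, leaving $53.
Caregiver Credit: 10% of the $51,850 excess over $145,200 is $5,185; credit = $6,450 − $5,185 = $1,265.
Dependent Care Credit: $197,050 is at or above $69,200, so the credit is $0.
Elderly Relief Credit: $197,050 meets or exceeds the $84,400 cutoff, so the credit is $0.
Total: $53 + $1,265 + $0 + $0 = $1,318.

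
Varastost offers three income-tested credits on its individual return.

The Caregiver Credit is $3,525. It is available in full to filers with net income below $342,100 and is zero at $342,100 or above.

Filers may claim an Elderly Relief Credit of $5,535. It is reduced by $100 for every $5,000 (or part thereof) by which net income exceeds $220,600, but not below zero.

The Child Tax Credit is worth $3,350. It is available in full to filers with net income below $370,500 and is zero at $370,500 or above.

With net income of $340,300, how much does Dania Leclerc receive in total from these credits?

Caregiver Credit: $340,300 is below the $342,100 cutoff, so the full $3,525 applies.
Elderly Relief Credit: income exceeds $220,600 by $119,700, which is 24 full-or-partial $5,000 increments; reduction = 24 × $100 = $2,400, leaving $3,135.
Child Tax Credit: $340,300 is below the $370,500 cutoff, so the full $3,350 applies.
Total: $3,525 + $3,135 + $3,350 = $10,010.

$10,010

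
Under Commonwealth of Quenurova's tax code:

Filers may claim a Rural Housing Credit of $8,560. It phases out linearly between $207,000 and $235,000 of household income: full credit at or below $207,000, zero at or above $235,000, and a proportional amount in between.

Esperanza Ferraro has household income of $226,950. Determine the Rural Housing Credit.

Rural Housing Credit: $226,950 is $19,950 into a $28,000 phase-out range, leaving 8,050/28,000 of the credit: $8,560 × 8,050/28,000 = $2,461.

$2,461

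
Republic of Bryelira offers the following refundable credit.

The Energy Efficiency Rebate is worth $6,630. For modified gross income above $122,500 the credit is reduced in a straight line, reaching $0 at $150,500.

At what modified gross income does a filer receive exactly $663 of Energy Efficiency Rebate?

$147,700

$663 is 663/6,630 of the full $6,630, so 5,967/6,630 of the $28,000 range has been used: income = $122,500 + $28,000 × 5,967/6,630 = $147,700.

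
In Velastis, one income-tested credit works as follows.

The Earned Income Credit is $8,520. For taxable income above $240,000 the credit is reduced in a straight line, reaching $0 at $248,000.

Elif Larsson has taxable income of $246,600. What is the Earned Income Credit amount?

$1,491

Earned Income Credit: $246,600 is $6,600 into a $8,000 phase-out range, leaving 1,400/8,000 of the credit: $8,520 × 1,400/8,000 = $1,491.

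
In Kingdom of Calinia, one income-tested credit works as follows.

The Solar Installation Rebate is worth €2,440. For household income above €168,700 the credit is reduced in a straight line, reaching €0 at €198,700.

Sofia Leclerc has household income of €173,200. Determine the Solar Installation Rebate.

€2,074

Solar Installation Rebate: €173,200 is €4,500 into a €30,000 phase-out range, leaving 25,500/30,000 of the credit: €2,440 × 25,500/30,000 = €2,074.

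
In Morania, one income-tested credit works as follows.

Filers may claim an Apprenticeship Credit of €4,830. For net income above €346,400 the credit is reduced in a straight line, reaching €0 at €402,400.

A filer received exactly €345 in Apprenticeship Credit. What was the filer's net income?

€398,400

€345 is 345/4,830 of the full €4,830, so 4,485/4,830 of the €56,000 range has been used: income = €346,400 + €56,000 × 4,485/4,830 = €398,400.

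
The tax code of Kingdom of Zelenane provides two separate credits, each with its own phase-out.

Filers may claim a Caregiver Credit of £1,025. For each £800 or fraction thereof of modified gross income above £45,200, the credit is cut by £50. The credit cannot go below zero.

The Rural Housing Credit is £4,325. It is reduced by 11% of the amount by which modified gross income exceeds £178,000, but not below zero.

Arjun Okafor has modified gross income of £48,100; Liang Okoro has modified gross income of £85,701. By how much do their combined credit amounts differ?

Arjun (£48,100): Caregiver Credit: income exceeds £45,200 by £2,900, which is 4 full-or-partial £800 increments; reduction = 4 × £50 = £200, leaving £825. Rural Housing Credit: £48,100 is at or below the £178,000 threshold, so the full £4,325 applies. total £825 + £4,325 = £5,150
Liang (£85,701): Caregiver Credit: income exceeds £45,200 by £40,501 → 51 increments × £50 = £2,550 ≥ base, so the credit is £0. Rural Housing Credit: £85,701 is at or below the £178,000 threshold, so the full £4,325 applies. total £0 + £4,325 = £4,325
Difference: |£5,150 − £4,325| = £825.

£825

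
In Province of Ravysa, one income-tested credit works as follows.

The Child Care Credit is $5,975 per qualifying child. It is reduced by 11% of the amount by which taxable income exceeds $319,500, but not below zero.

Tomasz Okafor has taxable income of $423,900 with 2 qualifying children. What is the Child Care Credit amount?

Child Care Credit: base = 2 × $5,975 = $11,950. 11% of the $104,400 excess over $319,500 is $11,484; credit = $11,950 − $11,484 = $466.

$466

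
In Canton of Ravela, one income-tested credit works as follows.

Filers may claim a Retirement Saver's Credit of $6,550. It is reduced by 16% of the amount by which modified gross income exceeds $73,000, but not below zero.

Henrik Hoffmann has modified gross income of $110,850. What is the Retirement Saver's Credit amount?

Retirement Saver's Credit: 16% of the $37,850 excess over $73,000 is $6,056; credit = $6,550 − $6,056 = $494.

$494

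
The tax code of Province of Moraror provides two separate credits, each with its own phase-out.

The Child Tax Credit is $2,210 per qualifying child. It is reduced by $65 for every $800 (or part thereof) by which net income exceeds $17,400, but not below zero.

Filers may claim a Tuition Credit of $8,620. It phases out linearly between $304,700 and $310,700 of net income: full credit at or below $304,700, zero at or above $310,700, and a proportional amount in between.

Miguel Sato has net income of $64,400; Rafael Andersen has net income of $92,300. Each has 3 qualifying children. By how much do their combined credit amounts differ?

$2,275

Miguel ($64,400): Child Tax Credit: base = 3 × $2,210 = $6,630. income exceeds $17,400 by $47,000, which is 59 full-or-partial $800 increments; reduction = 59 × $65 = $3,835, leaving $2,795. Tuition Credit: $64,400 is at or below the $304,700 threshold, so the full $8,620 applies. total $2,795 + $8,620 = $11,415
Rafael ($92,300): Child Tax Credit: base = 3 × $2,210 = $6,630. income exceeds $17,400 by $74,900, which is 94 full-or-partial $800 increments; reduction = 94 × $65 = $6,110, leaving $520. Tuition Credit: $92,300 is at or below the $304,700 threshold, so the full $8,620 applies. total $520 + $8,620 = $9,140
Difference: |$11,415 − $9,140| = $2,275.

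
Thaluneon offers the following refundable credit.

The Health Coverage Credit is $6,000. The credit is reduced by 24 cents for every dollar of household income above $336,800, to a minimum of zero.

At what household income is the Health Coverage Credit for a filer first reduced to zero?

$361,800

The credit falls by 24% of each dollar above $336,800, so it reaches zero when the excess is $6,000 / 24% = $25,000: income = $336,800 + $25,000 = $361,800.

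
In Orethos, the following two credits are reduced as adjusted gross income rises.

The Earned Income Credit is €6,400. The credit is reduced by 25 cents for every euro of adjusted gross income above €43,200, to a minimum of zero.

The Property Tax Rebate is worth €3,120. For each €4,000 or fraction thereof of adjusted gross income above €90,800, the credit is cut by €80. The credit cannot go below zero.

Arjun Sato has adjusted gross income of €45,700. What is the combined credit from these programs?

Earned Income Credit: 25% of the €2,500 excess over €43,200 is €625; credit = €6,400 − €625 = €5,775.
Property Tax Rebate: €45,700 is at or below the €90,800 threshold, so the full €3,120 applies.
Total: €5,775 + €3,120 = €8,895.

€8,895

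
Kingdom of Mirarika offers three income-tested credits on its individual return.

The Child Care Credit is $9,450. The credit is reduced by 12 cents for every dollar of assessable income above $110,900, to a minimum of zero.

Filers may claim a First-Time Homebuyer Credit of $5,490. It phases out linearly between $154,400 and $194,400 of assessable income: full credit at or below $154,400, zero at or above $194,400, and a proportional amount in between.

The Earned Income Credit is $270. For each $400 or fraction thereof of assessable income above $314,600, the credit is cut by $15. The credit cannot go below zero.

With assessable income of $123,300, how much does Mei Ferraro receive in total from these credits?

$13,722

Child Care Credit: 12% of the $12,400 excess over $110,900 is $1,488; credit = $9,450 − $1,488 = $7,962.
First-Time Homebuyer Credit: $123,300 is at or below the $154,400 threshold, so the full $5,490 applies.
Earned Income Credit: $123,300 is at or below the $314,600 threshold, so the full $270 applies.
Total: $7,962 + $5,490 + $270 = $13,722.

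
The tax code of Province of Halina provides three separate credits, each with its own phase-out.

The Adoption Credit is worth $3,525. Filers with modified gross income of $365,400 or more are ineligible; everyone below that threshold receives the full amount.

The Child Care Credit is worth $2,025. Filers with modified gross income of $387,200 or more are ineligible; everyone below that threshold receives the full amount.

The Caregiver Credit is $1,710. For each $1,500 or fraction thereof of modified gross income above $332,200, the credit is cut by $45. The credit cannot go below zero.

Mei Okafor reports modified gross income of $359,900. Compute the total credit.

$6,405

Adoption Credit: $359,900 is below the $365,400 cutoff, so the full $3,525 applies.
Child Care Credit: $359,900 is below the $387,200 cutoff, so the full $2,025 applies.
Caregiver Credit: income exceeds $332,200 by $27,700, which is 19 full-or-partial $1,500 increments; reduction = 19 × $45 = $855, leaving $855.
Total: $3,525 + $2,025 + $855 = $6,405.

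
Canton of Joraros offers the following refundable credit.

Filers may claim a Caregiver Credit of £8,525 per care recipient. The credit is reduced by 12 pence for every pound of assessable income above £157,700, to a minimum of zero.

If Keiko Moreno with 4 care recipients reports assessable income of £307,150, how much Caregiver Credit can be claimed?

Caregiver Credit: base = 4 × £8,525 = £34,100. 12% of the £149,450 excess over £157,700 is £17,934; credit = £34,100 − £17,934 = £16,166.

£16,166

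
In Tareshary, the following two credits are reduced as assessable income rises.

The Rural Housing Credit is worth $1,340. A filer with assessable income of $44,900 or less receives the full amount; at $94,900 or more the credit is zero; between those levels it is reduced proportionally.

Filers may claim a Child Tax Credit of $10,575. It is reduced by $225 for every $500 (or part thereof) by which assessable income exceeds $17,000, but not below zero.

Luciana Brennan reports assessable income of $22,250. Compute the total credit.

Rural Housing Credit: $22,250 is at or below the $44,900 threshold, so the full $1,340 applies.
Child Tax Credit: income exceeds $17,000 by $5,250, which is 11 full-or-partial $500 increments; reduction = 11 × $225 = $2,475, leaving $8,100.
Total: $1,340 + $8,100 = $9,440.

$9,440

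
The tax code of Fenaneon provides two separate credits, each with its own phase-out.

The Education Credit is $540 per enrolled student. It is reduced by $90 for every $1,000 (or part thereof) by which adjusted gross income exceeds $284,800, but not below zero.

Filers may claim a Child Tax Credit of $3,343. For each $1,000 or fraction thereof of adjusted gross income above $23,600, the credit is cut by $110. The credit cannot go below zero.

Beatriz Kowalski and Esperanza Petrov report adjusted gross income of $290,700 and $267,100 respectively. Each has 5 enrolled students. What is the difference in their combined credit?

Beatriz ($290,700): Education Credit: base = 5 × $540 = $2,700. income exceeds $284,800 by $5,900, which is 6 full-or-partial $1,000 increments; reduction = 6 × $90 = $540, leaving $2,160. Child Tax Credit: income exceeds $23,600 by $267,100 → 268 increments × $110 = $29,480 ≥ base, so the credit is $0. total $2,160 + $0 = $2,160
Esperanza ($267,100): Education Credit: base = 5 × $540 = $2,700. $267,100 is at or below the $284,800 threshold, so the full $2,700 applies. Child Tax Credit: income exceeds $23,600 by $243,500 → 244 increments × $110 = $26,840 ≥ base, so the credit is $0. total $2,700 + $0 = $2,700
Difference: |$2,160 − $2,700| = $540.

$540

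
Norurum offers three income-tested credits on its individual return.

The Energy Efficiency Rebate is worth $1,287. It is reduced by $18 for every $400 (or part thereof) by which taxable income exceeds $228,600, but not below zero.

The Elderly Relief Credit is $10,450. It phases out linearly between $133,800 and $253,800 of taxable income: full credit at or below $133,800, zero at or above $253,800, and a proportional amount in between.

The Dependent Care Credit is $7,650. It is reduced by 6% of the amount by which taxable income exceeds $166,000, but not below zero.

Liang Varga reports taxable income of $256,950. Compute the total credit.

$2,202

Energy Efficiency Rebate: income exceeds $228,600 by $28,350, which is 71 full-or-partial $400 increments; reduction = 71 × $18 = $1,278, leaving $9.
Elderly Relief Credit: $256,950 is at or above $253,800, so the credit is $0.
Dependent Care Credit: 6% of the $90,950 excess over $166,000 is $5,457; credit = $7,650 − $5,457 = $2,193.
Total: $9 + $0 + $2,193 = $2,202.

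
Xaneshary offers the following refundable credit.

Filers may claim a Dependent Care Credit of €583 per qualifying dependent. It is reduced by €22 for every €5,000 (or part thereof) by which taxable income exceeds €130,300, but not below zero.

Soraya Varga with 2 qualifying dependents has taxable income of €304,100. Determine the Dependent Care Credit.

Dependent Care Credit: base = 2 × €583 = €1,166. income exceeds €130,300 by €173,800, which is 35 full-or-partial €5,000 increments; reduction = 35 × €22 = €770, leaving €396.

€396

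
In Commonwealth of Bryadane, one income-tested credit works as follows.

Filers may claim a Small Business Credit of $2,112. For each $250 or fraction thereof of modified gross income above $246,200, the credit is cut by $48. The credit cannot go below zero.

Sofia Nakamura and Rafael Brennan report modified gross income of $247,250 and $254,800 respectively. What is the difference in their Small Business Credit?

$1,440

Sofia ($247,250): Small Business Credit: income exceeds $246,200 by $1,050, which is 5 full-or-partial $250 increments; reduction = 5 × $48 = $240, leaving $1,872.
Rafael ($254,800): Small Business Credit: income exceeds $246,200 by $8,600, which is 35 full-or-partial $250 increments; reduction = 35 × $48 = $1,680, leaving $432.
Difference: |$1,872 − $432| = $1,440.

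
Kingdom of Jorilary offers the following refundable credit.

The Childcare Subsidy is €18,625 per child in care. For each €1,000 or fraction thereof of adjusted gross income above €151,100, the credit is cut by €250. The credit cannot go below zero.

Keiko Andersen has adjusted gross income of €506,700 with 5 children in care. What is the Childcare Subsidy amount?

€4,125

Childcare Subsidy: base = 5 × €18,625 = €93,125. income exceeds €151,100 by €355,600, which is 356 full-or-partial €1,000 increments; reduction = 356 × €250 = €89,000, leaving €4,125.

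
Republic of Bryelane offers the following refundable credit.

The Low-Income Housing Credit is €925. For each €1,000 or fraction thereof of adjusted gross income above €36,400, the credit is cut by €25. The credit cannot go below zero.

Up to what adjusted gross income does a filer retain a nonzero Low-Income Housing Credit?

€72,400

After 36 increments the reduction is 36 × €25 = €900, leaving €25; one more increment wipes it out. Increment 36 ends at excess 36 × €1,000 = €36,000, so the highest qualifying income is €36,400 + €36,000 = €72,400.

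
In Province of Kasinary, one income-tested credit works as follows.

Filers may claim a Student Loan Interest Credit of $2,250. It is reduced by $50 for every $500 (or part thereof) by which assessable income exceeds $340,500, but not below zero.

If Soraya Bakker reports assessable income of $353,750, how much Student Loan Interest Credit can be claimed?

Student Loan Interest Credit: income exceeds $340,500 by $13,250, which is 27 full-or-partial $500 increments; reduction = 27 × $50 = $1,350, leaving $900.

$900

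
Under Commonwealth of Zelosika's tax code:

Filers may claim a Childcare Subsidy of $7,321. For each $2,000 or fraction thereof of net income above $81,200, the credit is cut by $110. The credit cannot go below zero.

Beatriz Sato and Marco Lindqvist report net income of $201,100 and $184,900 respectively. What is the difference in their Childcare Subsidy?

Beatriz ($201,100): Childcare Subsidy: income exceeds $81,200 by $119,900, which is 60 full-or-partial $2,000 increments; reduction = 60 × $110 = $6,600, leaving $721.
Marco ($184,900): Childcare Subsidy: income exceeds $81,200 by $103,700, which is 52 full-or-partial $2,000 increments; reduction = 52 × $110 = $5,720, leaving $1,601.
Difference: |$721 − $1,601| = $880.

$880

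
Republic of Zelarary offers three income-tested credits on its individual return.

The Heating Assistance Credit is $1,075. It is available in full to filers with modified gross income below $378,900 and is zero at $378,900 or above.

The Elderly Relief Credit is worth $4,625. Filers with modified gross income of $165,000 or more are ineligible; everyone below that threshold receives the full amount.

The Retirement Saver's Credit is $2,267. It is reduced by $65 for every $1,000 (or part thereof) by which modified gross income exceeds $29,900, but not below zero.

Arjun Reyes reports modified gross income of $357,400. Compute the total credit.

$1,075

Heating Assistance Credit: $357,400 is below the $378,900 cutoff, so the full $1,075 applies.
Elderly Relief Credit: $357,400 meets or exceeds the $165,000 cutoff, so the credit is $0.
Retirement Saver's Credit: income exceeds $29,900 by $327,500 → 328 increments × $65 = $21,320 ≥ base, so the credit is $0.
Total: $1,075 + $0 + $0 = $1,075.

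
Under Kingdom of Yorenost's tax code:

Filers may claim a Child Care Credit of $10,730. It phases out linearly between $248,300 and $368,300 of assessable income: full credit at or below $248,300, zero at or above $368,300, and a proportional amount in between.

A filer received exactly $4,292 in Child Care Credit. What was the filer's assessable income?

$4,292 is 4,292/10,730 of the full $10,730, so 6,438/10,730 of the $120,000 range has been used: income = $248,300 + $120,000 × 6,438/10,730 = $320,300.

$320,300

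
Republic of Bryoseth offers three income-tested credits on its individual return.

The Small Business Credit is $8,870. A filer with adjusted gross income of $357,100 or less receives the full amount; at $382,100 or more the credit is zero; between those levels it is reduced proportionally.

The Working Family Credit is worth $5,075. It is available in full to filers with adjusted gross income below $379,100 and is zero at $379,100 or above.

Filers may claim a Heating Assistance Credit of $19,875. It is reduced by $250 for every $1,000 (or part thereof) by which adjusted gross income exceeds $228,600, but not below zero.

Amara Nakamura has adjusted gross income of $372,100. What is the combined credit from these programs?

$8,623

Small Business Credit: $372,100 is $15,000 into a $25,000 phase-out range, leaving 10,000/25,000 of the credit: $8,870 × 10,000/25,000 = $3,548.
Working Family Credit: $372,100 is below the $379,100 cutoff, so the full $5,075 applies.
Heating Assistance Credit: income exceeds $228,600 by $143,500 → 144 increments × $250 = $36,000 ≥ base, so the credit is $0.
Total: $3,548 + $5,075 + $0 = $8,623.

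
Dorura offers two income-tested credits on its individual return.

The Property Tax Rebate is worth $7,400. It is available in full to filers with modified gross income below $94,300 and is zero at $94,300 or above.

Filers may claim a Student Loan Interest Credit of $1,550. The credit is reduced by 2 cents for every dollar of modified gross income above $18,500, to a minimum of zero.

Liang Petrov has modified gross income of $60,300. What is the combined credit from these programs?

$8,114

Property Tax Rebate: $60,300 is below the $94,300 cutoff, so the full $7,400 applies.
Student Loan Interest Credit: 2% of the $41,800 excess over $18,500 is $836; credit = $1,550 − $836 = $714.
Total: $7,400 + $714 = $8,114.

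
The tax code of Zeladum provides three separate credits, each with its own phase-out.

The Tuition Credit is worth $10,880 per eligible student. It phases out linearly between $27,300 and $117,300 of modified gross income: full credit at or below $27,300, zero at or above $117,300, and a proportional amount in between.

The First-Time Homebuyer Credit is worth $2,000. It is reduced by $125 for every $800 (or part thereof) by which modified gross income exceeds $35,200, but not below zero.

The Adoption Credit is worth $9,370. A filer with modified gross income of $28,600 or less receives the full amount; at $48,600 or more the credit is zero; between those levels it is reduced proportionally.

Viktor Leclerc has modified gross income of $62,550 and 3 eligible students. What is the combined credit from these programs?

$19,856

Tuition Credit: base = 3 × $10,880 = $32,640. $62,550 is $35,250 into a $90,000 phase-out range, leaving 54,750/90,000 of the credit: $32,640 × 54,750/90,000 = $19,856.
First-Time Homebuyer Credit: income exceeds $35,200 by $27,350 → 35 increments × $125 = $4,375 ≥ base, so the credit is $0.
Adoption Credit: $62,550 is at or above $48,600, so the credit is $0.
Total: $19,856 + $0 + $0 = $19,856.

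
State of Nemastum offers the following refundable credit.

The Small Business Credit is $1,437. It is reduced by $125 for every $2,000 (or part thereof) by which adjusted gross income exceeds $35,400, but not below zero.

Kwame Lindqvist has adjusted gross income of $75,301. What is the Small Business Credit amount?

Small Business Credit: income exceeds $35,400 by $39,901 → 20 increments × $125 = $2,500 ≥ base, so the credit is $0.

$0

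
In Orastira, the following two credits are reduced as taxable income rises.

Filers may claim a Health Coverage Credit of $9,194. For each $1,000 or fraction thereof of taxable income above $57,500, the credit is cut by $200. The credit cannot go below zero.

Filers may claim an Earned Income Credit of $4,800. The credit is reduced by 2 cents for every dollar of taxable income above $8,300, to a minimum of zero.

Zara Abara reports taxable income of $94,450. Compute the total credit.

$4,871

Health Coverage Credit: income exceeds $57,500 by $36,950, which is 37 full-or-partial $1,000 increments; reduction = 37 × $200 = $7,400, leaving $1,794.
Earned Income Credit: 2% of the $86,150 excess over $8,300 is $1,723; credit = $4,800 − $1,723 = $3,077.
Total: $1,794 + $3,077 = $4,871.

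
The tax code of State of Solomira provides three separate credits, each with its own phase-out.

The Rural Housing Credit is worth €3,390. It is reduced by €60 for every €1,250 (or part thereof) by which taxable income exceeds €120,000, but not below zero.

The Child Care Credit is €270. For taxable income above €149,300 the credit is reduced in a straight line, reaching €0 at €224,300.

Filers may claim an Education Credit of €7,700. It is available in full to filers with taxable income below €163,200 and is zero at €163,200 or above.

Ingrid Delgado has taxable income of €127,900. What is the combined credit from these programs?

€10,940

Rural Housing Credit: income exceeds €120,000 by €7,900, which is 7 full-or-partial €1,250 increments; reduction = 7 × €60 = €420, leaving €2,970.
Child Care Credit: €127,900 is at or below the €149,300 threshold, so the full €270 applies.
Education Credit: €127,900 is below the €163,200 cutoff, so the full €7,700 applies.
Total: €2,970 + €270 + €7,700 = €10,940.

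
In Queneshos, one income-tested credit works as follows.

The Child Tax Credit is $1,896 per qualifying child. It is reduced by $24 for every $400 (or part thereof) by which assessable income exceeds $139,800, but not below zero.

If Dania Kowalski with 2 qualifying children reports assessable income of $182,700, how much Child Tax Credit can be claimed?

$1,200

Child Tax Credit: base = 2 × $1,896 = $3,792. income exceeds $139,800 by $42,900, which is 108 full-or-partial $400 increments; reduction = 108 × $24 = $2,592, leaving $1,200.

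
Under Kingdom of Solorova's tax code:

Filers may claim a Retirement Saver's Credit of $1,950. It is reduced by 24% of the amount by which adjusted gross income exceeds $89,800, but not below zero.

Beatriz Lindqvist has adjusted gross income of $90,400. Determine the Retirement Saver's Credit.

$1,806

Retirement Saver's Credit: 24% of the $600 excess over $89,800 is $144; credit = $1,950 − $144 = $1,806.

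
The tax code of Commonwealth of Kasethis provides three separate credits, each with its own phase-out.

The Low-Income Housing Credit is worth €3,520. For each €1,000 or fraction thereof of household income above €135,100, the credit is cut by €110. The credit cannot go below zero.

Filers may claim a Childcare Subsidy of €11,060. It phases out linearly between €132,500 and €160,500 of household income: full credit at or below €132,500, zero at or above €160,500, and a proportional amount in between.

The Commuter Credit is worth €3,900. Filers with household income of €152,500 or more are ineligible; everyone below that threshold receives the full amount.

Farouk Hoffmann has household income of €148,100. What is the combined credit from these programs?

Low-Income Housing Credit: income exceeds €135,100 by €13,000, which is 13 full-or-partial €1,000 increments; reduction = 13 × €110 = €1,430, leaving €2,090.
Childcare Subsidy: €148,100 is €15,600 into a €28,000 phase-out range, leaving 12,400/28,000 of the credit: €11,060 × 12,400/28,000 = €4,898.
Commuter Credit: €148,100 is below the €152,500 cutoff, so the full €3,900 applies.
Total: €2,090 + €4,898 + €3,900 = €10,888.

€10,888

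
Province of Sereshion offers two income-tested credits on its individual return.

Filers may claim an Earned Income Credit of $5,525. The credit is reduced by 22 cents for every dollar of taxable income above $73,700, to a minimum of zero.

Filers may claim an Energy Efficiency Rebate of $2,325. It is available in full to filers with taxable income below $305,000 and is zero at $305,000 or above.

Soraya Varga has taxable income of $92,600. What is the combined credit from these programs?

Earned Income Credit: 22% of the $18,900 excess over $73,700 is $4,158; credit = $5,525 − $4,158 = $1,367.
Energy Efficiency Rebate: $92,600 is below the $305,000 cutoff, so the full $2,325 applies.
Total: $1,367 + $2,325 = $3,692.

$3,692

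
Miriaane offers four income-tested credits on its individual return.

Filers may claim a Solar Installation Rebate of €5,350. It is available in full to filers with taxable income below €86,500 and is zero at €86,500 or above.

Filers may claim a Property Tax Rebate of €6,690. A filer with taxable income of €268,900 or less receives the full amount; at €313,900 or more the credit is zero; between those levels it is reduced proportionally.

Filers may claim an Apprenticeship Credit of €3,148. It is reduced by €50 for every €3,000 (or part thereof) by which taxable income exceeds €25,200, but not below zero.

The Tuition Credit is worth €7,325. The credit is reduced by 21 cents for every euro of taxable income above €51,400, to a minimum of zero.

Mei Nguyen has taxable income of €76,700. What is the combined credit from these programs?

Solar Installation Rebate: €76,700 is below the €86,500 cutoff, so the full €5,350 applies.
Property Tax Rebate: €76,700 is at or below the €268,900 threshold, so the full €6,690 applies.
Apprenticeship Credit: income exceeds €25,200 by €51,500, which is 18 full-or-partial €3,000 increments; reduction = 18 × €50 = €900, leaving €2,248.
Tuition Credit: 21% of the €25,300 excess over €51,400 is €5,313; credit = €7,325 − €5,313 = €2,012.
Total: €5,350 + €6,690 + €2,248 + €2,012 = €16,300.

€16,300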